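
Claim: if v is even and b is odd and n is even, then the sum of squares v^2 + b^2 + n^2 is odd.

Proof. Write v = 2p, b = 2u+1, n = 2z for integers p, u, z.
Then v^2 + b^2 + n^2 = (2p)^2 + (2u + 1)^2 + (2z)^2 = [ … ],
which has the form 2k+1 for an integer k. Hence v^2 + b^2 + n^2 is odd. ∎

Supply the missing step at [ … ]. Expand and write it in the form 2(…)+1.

2(2p^2 + 2u^2 + 2u + 2z^2) + 1

(2p)^2 + (2u + 1)^2 + (2z)^2 = 4p^2 + 4u^2 + 4u + 4z^2 + 1
= 2(2p^2 + 2u^2 + 2u + 2z^2) + 1.
Since 2p^2 + 2u^2 + 2u + 2z^2 is an integer, the sum of squares is of the form 2k+1 for an integer k.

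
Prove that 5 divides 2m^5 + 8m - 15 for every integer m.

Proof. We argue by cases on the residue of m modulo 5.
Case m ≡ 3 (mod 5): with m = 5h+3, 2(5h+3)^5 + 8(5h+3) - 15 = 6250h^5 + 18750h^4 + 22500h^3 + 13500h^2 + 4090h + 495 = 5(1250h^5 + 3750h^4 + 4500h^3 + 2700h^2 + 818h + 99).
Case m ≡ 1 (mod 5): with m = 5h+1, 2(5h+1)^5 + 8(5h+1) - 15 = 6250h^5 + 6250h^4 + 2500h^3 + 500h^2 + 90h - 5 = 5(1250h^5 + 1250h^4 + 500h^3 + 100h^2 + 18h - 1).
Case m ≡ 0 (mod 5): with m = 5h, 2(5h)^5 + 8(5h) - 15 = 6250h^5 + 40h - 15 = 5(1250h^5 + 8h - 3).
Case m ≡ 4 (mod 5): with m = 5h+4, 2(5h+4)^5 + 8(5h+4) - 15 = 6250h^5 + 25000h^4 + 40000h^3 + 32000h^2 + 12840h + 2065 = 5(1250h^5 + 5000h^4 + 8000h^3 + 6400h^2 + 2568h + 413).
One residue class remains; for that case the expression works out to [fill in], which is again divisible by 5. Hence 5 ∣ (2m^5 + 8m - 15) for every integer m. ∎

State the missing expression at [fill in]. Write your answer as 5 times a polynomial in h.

Only m ≡ 2 (mod 5) is unaccounted for. Put m = 5h+2:
2(5h+2)^5 + 8(5h+2) - 15 expands to 6250h^5 + 12500h^4 + 10000h^3 + 4000h^2 + 840h + 65,
and factoring out 5 leaves 5(1250h^5 + 2500h^4 + 2000h^3 + 800h^2 + 168h + 13).

5(1250h^5 + 2500h^4 + 2000h^3 + 800h^2 + 168h + 13)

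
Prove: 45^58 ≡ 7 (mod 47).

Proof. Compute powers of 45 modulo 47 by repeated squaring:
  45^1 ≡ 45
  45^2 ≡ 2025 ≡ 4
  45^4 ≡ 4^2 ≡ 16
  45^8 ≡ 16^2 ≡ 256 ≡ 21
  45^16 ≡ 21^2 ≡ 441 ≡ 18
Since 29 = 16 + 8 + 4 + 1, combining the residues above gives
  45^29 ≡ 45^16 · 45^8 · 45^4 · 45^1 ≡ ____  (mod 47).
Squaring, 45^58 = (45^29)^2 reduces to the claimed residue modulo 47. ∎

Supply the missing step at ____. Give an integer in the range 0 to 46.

30

45^16 · 45^8 · 45^4 · 45^1 ≡ 18 · 21 · 16 · 45 = 272160.
272160 mod 47 = 30, so 45^29 ≡ 30 (mod 47).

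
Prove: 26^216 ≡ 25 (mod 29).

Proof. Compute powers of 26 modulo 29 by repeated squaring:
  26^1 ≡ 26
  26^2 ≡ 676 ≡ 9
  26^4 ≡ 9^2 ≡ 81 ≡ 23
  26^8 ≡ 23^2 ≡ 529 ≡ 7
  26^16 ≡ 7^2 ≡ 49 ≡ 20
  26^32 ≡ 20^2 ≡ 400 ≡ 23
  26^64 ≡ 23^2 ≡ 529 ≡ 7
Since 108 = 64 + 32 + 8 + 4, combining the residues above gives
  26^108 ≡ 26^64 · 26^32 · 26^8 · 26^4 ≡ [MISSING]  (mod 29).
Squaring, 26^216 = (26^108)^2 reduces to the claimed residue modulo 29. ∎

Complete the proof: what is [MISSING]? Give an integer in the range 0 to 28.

26^64 · 26^32 · 26^8 · 26^4 ≡ 7 · 23 · 7 · 23 = 25921.
25921 mod 29 = 24, so 26^108 ≡ 24 (mod 29).

24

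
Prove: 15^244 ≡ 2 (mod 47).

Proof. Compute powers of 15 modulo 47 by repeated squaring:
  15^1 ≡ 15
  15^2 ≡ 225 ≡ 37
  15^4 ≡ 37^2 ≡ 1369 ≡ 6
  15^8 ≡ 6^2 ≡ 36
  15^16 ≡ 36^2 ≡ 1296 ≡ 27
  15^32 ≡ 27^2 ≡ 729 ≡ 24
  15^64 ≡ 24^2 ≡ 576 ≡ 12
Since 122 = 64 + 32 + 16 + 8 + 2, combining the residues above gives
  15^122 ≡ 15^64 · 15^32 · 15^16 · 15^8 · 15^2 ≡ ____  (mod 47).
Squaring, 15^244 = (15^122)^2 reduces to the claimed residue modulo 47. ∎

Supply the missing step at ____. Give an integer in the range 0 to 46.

Multiply the listed residues: 12 · 24 · 27 · 36 · 37 = 288 → 7776 → 279936 → 10357632.
Reducing modulo 47: 10357632 = 220375·47 + 7, so 15^122 ≡ 7.

7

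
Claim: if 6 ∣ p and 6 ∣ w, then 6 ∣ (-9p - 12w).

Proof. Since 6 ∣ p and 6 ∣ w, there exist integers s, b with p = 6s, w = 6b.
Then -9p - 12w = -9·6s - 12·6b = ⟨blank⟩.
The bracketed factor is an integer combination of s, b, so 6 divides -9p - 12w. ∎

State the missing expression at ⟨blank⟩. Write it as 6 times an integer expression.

Pull the common 6 out of every term: -9·6s - 12·6b = 6(-12b - 9s).
-12b - 9s is an integer, which exhibits the divisibility.

6(-12b - 9s)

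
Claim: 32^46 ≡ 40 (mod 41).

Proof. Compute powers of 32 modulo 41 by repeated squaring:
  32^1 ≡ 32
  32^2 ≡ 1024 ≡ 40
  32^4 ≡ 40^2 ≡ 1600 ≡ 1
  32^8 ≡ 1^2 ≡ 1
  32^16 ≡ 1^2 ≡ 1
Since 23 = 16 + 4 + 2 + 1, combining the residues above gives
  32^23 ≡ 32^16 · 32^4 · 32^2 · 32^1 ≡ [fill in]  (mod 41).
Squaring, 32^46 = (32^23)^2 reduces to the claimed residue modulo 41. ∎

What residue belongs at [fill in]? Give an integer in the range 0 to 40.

32^16 · 32^4 · 32^2 · 32^1 ≡ 1 · 1 · 40 · 32 = 1280.
1280 mod 41 = 9, so 32^23 ≡ 9 (mod 41).

9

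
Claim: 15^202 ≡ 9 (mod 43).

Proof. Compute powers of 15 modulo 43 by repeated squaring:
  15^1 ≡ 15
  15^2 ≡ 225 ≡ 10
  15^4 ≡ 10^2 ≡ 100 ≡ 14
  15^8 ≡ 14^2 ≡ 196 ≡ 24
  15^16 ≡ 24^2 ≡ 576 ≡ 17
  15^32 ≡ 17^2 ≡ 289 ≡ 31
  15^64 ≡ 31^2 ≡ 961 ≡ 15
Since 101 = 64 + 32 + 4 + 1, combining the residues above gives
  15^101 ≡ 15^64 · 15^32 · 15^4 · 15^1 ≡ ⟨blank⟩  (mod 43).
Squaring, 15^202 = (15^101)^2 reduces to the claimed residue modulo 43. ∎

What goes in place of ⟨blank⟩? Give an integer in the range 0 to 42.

15^64 · 15^32 · 15^4 · 15^1 ≡ 15 · 31 · 14 · 15 = 97650.
97650 mod 43 = 40, so 15^101 ≡ 40 (mod 43).

40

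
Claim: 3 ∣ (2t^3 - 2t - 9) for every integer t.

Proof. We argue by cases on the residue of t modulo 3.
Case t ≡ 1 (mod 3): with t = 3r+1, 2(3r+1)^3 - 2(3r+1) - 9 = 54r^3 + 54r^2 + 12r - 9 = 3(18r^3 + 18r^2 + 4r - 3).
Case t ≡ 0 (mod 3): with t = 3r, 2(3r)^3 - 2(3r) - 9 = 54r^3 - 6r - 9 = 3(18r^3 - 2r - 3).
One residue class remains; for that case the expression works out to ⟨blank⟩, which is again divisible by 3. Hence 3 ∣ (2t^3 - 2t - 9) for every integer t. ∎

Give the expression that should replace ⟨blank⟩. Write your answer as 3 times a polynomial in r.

3(18r^3 + 36r^2 + 22r + 1)

The residues treated are {1, 0}, so the missing case is t ≡ 2 (mod 3); write t = 3r+2.
Then 2(3r+2)^3 - 2(3r+2) - 9 = 54r^3 + 108r^2 + 66r + 3 = 3(18r^3 + 36r^2 + 22r + 1).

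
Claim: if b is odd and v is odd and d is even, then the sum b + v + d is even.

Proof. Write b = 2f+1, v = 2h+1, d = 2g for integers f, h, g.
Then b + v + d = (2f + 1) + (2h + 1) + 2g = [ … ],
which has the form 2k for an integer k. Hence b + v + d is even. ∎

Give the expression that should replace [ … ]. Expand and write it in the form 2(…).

Expanding: (2f + 1) + (2h + 1) + 2g = 2f + 2g + 2h + 2.
Every term is even; pulling out the factor of 2 gives 2(f + g + h + 1).

2(f + g + h + 1)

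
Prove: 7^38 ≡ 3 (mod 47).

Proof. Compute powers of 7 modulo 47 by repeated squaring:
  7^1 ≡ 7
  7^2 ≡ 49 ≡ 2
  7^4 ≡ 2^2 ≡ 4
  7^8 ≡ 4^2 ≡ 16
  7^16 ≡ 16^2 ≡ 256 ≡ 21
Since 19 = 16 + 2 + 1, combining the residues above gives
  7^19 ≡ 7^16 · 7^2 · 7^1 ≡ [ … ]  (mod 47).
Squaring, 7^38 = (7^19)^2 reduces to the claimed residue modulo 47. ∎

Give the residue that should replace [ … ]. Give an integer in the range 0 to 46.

12

Multiply the listed residues: 21 · 2 · 7 = 42 → 294.
Reducing modulo 47: 294 = 6·47 + 12, so 7^19 ≡ 12.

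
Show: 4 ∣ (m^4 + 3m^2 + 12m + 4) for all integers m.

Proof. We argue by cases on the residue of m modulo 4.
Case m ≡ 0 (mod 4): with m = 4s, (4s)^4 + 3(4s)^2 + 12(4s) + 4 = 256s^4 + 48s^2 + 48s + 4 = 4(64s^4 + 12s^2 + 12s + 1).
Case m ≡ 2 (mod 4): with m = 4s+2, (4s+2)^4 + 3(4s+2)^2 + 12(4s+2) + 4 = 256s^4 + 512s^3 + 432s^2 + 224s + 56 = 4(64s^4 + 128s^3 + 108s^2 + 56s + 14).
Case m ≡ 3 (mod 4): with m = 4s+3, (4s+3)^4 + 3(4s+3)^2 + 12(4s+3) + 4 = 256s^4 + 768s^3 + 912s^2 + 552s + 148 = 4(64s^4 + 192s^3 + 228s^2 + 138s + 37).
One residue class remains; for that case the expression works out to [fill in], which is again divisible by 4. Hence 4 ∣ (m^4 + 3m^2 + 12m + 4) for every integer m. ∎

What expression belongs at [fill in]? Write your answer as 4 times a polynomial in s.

4(64s^4 + 64s^3 + 36s^2 + 22s + 5)

Only m ≡ 1 (mod 4) is unaccounted for. Put m = 4s+1:
(4s+1)^4 + 3(4s+1)^2 + 12(4s+1) + 4 expands to 256s^4 + 256s^3 + 144s^2 + 88s + 20,
and factoring out 4 leaves 4(64s^4 + 64s^3 + 36s^2 + 22s + 5).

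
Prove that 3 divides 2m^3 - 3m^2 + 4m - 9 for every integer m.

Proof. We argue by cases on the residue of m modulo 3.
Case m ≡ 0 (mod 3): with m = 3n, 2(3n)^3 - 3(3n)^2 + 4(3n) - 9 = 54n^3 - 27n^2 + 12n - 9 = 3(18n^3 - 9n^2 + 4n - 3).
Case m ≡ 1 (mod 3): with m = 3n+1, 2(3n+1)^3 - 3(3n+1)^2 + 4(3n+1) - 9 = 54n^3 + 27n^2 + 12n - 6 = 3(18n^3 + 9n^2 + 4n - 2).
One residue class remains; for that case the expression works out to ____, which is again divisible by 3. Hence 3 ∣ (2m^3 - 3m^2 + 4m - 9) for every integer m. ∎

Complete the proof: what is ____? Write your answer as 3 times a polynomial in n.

Only m ≡ 2 (mod 3) is unaccounted for. Put m = 3n+2:
2(3n+2)^3 - 3(3n+2)^2 + 4(3n+2) - 9 expands to 54n^3 + 81n^2 + 48n + 3,
and factoring out 3 leaves 3(18n^3 + 27n^2 + 16n + 1).

3(18n^3 + 27n^2 + 16n + 1)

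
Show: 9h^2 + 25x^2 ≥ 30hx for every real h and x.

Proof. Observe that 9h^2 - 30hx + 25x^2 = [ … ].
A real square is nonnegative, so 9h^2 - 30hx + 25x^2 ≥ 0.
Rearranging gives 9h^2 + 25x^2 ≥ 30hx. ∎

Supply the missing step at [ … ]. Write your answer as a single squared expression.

9h^2 - 30hx + 25x^2 is a perfect-square trinomial: the outer terms are (3h)^2 and (5x)^2, and the cross term is -2·3h·5x.
So 9h^2 - 30hx + 25x^2 = (3h - 5x)^2 ≥ 0.

(3h - 5x)^2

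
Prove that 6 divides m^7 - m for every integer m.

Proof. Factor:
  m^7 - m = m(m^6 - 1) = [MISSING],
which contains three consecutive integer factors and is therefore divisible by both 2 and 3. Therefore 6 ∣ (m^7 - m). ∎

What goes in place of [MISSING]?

m^6 - 1 = (m^2 - 1)(m^4 + m^2 + 1), and m^2 - 1 = (m-1)(m+1).
So m(m^6 - 1) = (m - 1)m(m + 1)(m^4 + m^2 + 1).

(m - 1)m(m + 1)(m^4 + m^2 + 1)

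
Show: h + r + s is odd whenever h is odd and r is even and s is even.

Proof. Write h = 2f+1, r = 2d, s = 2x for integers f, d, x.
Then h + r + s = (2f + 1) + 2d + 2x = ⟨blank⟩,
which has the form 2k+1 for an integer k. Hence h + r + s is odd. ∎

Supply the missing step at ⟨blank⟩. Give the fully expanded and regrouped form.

(2f + 1) + 2d + 2x = 2d + 2f + 2x + 1
= 2(d + f + x) + 1.
Since d + f + x is an integer, the sum is of the form 2k+1 for an integer k.

2(d + f + x) + 1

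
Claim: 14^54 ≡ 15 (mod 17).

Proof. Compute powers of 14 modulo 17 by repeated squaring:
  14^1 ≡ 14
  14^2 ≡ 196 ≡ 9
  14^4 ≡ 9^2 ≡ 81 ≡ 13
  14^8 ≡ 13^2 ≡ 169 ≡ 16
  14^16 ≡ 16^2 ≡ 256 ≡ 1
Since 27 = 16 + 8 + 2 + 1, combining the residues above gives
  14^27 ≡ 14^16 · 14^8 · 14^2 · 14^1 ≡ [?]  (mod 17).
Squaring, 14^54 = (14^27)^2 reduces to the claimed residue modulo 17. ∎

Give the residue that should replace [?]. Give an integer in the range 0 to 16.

Multiply the listed residues: 1 · 16 · 9 · 14 = 16 → 144 → 2016.
Reducing modulo 17: 2016 = 118·17 + 10, so 14^27 ≡ 10.

10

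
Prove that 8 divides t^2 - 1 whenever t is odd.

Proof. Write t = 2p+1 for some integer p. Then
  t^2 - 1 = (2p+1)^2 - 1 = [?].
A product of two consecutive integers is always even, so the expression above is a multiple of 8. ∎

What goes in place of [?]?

4p(p + 1)

(2p+1)^2 - 1 = 4p^2 + 4p + 1 - 1 = 4p^2 + 4p = 4p(p+1).
Since p and p+1 are consecutive, p(p+1) is even, and 4·(even) is a multiple of 8.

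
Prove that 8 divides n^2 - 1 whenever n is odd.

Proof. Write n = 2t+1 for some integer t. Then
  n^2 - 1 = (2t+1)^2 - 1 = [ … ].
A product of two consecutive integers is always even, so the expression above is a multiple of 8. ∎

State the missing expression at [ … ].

(2t+1)^2 - 1 = 4t^2 + 4t + 1 - 1 = 4t^2 + 4t = 4t(t+1).
Since t and t+1 are consecutive, t(t+1) is even, and 4·(even) is a multiple of 8.

4t(t + 1)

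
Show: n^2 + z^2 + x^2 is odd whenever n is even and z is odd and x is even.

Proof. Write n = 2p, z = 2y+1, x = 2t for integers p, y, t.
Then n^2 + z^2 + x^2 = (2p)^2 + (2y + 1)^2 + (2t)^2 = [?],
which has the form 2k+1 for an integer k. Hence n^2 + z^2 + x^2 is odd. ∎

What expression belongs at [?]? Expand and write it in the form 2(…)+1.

2(2p^2 + 2t^2 + 2y^2 + 2y) + 1

Expanding: (2p)^2 + (2y + 1)^2 + (2t)^2 = 4p^2 + 4t^2 + 4y^2 + 4y + 1.
Every term except the constant is even, so this is 2(2p^2 + 2t^2 + 2y^2 + 2y) + 1,
and 2p^2 + 2t^2 + 2y^2 + 2y ∈ ℤ gives the required form.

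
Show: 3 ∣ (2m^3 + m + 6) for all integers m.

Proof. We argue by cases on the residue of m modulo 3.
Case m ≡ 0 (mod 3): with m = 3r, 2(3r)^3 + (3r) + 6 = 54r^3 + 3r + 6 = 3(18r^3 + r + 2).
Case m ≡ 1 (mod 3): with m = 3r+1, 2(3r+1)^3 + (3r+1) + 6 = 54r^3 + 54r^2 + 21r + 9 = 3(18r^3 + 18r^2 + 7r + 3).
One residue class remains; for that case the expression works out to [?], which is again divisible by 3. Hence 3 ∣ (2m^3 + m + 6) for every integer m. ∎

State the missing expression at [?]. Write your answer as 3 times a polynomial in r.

3(18r^3 + 36r^2 + 25r + 8)

The residues treated are {0, 1}, so the missing case is m ≡ 2 (mod 3); write m = 3r+2.
Then 2(3r+2)^3 + (3r+2) + 6 = 54r^3 + 108r^2 + 75r + 24 = 3(18r^3 + 36r^2 + 25r + 8).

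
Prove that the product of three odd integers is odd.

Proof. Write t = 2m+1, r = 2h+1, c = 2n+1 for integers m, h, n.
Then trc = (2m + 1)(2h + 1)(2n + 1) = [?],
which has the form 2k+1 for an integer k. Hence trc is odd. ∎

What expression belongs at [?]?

2(4hmn + 2hm + 2hn + h + 2mn + m + n) + 1

Expanding: (2m + 1)(2h + 1)(2n + 1) = 8hmn + 4hm + 4hn + 2h + 4mn + 2m + 2n + 1.
Every term except the constant is even, so this is 2(4hmn + 2hm + 2hn + h + 2mn + m + n) + 1,
and 4hmn + 2hm + 2hn + h + 2mn + m + n ∈ ℤ gives the required form.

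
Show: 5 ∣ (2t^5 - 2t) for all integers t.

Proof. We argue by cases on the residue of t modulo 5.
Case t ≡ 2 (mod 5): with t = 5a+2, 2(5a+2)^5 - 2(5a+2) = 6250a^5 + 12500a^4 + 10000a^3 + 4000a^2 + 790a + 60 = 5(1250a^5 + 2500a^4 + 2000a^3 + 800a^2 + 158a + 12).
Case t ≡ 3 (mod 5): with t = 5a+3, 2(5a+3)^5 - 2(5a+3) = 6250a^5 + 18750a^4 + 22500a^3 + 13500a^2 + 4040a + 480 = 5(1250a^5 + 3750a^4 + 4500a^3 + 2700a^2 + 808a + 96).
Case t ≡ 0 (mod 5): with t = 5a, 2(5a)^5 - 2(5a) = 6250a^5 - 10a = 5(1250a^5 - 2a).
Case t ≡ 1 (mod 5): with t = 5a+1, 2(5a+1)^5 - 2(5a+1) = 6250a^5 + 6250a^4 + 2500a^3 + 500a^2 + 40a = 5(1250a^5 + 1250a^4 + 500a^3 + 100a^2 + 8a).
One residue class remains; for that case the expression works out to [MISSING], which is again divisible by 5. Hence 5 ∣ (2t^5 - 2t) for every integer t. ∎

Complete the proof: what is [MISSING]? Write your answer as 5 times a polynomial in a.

5(1250a^5 + 5000a^4 + 8000a^3 + 6400a^2 + 2558a + 408)

Only t ≡ 4 (mod 5) is unaccounted for. Put t = 5a+4:
2(5a+4)^5 - 2(5a+4) expands to 6250a^5 + 25000a^4 + 40000a^3 + 32000a^2 + 12790a + 2040,
and factoring out 5 leaves 5(1250a^5 + 5000a^4 + 8000a^3 + 6400a^2 + 2558a + 408).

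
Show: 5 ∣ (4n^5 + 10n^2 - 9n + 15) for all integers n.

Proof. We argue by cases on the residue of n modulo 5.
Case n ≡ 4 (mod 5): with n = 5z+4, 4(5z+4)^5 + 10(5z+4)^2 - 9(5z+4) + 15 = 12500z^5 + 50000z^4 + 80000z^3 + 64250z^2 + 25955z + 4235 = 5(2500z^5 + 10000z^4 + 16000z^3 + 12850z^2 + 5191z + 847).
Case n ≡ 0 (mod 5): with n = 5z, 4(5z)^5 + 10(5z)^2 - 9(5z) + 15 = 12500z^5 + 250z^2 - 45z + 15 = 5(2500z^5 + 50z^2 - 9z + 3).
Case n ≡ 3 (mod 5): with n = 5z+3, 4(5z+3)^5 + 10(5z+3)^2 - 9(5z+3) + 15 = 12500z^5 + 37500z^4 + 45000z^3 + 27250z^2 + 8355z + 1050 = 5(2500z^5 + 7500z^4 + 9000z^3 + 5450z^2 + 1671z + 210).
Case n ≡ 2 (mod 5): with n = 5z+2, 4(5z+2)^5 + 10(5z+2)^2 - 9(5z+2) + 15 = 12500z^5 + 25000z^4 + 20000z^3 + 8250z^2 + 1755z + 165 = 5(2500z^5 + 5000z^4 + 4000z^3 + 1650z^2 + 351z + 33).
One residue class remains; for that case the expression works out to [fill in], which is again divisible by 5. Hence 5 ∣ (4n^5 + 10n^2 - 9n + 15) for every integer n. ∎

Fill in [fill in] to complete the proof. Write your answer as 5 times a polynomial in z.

The residues treated are {4, 0, 3, 2}, so the missing case is n ≡ 1 (mod 5); write n = 5z+1.
Then 4(5z+1)^5 + 10(5z+1)^2 - 9(5z+1) + 15 = 12500z^5 + 12500z^4 + 5000z^3 + 1250z^2 + 155z + 20 = 5(2500z^5 + 2500z^4 + 1000z^3 + 250z^2 + 31z + 4).

5(2500z^5 + 2500z^4 + 1000z^3 + 250z^2 + 31z + 4)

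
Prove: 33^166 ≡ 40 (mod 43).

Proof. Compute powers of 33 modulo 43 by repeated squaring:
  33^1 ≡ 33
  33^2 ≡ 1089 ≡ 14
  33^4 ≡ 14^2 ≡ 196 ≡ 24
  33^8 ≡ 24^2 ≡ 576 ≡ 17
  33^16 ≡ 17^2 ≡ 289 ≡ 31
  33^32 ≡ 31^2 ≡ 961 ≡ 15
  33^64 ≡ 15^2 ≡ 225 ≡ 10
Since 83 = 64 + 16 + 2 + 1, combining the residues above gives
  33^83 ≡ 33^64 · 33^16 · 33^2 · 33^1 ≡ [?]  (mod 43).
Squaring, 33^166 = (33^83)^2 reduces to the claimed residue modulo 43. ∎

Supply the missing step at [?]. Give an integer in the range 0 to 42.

Multiply the listed residues: 10 · 31 · 14 · 33 = 310 → 4340 → 143220.
Reducing modulo 43: 143220 = 3330·43 + 30, so 33^83 ≡ 30.

30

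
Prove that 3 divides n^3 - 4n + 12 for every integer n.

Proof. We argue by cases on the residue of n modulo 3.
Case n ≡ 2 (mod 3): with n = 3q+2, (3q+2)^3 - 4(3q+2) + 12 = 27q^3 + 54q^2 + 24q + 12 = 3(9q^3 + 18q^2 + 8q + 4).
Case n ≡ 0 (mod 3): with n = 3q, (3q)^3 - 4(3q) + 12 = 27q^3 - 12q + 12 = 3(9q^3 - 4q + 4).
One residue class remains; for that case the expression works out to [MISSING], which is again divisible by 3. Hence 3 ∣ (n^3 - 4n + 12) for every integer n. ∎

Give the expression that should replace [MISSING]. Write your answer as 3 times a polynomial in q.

The residues treated are {2, 0}, so the missing case is n ≡ 1 (mod 3); write n = 3q+1.
Then (3q+1)^3 - 4(3q+1) + 12 = 27q^3 + 27q^2 - 3q + 9 = 3(9q^3 + 9q^2 - q + 3).

3(9q^3 + 9q^2 - q + 3)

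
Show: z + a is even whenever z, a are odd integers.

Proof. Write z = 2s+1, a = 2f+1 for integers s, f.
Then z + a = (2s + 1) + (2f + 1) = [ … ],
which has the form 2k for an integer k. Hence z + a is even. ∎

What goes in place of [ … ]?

(2s + 1) + (2f + 1) = 2f + 2s + 2
= 2(f + s + 1).
Since f + s + 1 is an integer, the sum is of the form 2k for an integer k.

2(f + s + 1)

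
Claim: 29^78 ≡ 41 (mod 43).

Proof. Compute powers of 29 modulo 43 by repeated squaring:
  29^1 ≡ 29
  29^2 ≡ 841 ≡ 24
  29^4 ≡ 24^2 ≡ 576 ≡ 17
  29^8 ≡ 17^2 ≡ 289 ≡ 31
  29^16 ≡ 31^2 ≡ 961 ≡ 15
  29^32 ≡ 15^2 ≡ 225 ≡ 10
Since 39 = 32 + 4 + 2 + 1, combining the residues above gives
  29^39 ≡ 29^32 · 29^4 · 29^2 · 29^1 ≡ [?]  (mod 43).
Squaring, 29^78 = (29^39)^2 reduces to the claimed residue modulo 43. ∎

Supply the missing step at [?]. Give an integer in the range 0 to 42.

Multiply the listed residues: 10 · 17 · 24 · 29 = 170 → 4080 → 118320.
Reducing modulo 43: 118320 = 2751·43 + 27, so 29^39 ≡ 27.

27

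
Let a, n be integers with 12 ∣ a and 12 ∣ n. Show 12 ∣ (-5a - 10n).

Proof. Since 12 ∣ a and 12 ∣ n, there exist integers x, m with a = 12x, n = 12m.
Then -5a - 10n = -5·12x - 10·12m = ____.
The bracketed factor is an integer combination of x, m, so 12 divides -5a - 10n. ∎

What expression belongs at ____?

12(-10m - 5x)

Pull the common 12 out of every term: -5·12x - 10·12m = 12(-10m - 5x).
-10m - 5x is an integer, which exhibits the divisibility.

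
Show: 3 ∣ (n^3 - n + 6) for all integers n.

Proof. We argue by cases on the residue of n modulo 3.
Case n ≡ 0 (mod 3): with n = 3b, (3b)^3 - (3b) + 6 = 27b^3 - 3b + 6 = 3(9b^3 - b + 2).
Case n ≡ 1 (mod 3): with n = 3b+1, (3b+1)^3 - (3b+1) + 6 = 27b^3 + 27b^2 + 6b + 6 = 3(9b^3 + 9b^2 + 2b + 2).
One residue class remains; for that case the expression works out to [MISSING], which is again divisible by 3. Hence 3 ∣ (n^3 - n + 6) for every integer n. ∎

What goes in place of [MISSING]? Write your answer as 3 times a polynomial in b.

3(9b^3 + 18b^2 + 11b + 4)

Only n ≡ 2 (mod 3) is unaccounted for. Put n = 3b+2:
(3b+2)^3 - (3b+2) + 6 expands to 27b^3 + 54b^2 + 33b + 12,
and factoring out 3 leaves 3(9b^3 + 18b^2 + 11b + 4).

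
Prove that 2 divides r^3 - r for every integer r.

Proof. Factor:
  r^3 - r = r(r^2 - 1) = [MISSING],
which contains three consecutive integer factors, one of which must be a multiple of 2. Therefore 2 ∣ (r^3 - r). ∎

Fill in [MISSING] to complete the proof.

r(r^2 - 1) = r(r - 1)(r + 1) = (r - 1)r(r + 1).
These three factors are consecutive integers, so their product is divisible by 2.

(r - 1)r(r + 1)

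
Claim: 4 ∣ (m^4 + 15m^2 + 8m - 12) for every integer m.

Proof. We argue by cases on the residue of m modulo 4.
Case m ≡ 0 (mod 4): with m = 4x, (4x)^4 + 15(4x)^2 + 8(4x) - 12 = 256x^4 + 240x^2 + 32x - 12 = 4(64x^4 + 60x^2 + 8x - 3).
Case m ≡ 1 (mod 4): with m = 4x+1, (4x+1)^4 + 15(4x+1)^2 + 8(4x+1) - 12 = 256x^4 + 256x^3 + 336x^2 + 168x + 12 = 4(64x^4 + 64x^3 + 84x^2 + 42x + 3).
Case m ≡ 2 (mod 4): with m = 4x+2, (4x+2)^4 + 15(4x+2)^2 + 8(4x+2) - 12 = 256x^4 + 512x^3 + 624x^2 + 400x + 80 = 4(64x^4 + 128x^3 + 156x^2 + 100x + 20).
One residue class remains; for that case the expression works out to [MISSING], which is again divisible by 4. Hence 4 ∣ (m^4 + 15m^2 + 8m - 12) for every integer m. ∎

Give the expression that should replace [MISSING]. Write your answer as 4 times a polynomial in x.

4(64x^4 + 192x^3 + 276x^2 + 206x + 57)

Only m ≡ 3 (mod 4) is unaccounted for. Put m = 4x+3:
(4x+3)^4 + 15(4x+3)^2 + 8(4x+3) - 12 expands to 256x^4 + 768x^3 + 1104x^2 + 824x + 228,
and factoring out 4 leaves 4(64x^4 + 192x^3 + 276x^2 + 206x + 57).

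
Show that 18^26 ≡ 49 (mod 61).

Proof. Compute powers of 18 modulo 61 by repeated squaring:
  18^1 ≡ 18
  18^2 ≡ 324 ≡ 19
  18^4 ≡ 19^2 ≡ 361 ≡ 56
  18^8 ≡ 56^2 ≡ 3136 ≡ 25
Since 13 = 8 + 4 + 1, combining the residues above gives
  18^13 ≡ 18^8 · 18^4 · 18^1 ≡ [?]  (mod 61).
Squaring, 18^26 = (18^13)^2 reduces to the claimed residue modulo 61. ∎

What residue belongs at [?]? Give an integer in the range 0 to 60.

7

18^8 · 18^4 · 18^1 ≡ 25 · 56 · 18 = 25200.
25200 mod 61 = 7, so 18^13 ≡ 7 (mod 61).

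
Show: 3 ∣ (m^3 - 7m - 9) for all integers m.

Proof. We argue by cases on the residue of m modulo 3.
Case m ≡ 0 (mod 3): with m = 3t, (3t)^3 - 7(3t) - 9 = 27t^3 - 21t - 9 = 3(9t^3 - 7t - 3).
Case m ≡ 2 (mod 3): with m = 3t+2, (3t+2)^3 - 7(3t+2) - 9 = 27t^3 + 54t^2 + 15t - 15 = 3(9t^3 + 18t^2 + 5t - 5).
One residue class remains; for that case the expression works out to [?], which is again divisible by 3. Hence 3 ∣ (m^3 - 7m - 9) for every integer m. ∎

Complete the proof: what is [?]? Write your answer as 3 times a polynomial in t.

3(9t^3 + 9t^2 - 4t - 5)

Only m ≡ 1 (mod 3) is unaccounted for. Put m = 3t+1:
(3t+1)^3 - 7(3t+1) - 9 expands to 27t^3 + 27t^2 - 12t - 15,
and factoring out 3 leaves 3(9t^3 + 9t^2 - 4t - 5).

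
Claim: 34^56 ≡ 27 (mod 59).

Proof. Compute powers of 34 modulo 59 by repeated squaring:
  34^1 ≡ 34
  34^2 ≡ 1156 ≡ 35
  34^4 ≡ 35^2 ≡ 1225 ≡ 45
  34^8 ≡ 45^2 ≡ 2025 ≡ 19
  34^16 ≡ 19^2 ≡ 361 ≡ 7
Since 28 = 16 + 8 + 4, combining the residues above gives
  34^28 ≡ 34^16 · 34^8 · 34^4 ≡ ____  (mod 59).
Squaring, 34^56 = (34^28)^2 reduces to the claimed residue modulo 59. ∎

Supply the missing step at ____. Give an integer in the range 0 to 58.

Multiply the listed residues: 7 · 19 · 45 = 133 → 5985.
Reducing modulo 59: 5985 = 101·59 + 26, so 34^28 ≡ 26.

26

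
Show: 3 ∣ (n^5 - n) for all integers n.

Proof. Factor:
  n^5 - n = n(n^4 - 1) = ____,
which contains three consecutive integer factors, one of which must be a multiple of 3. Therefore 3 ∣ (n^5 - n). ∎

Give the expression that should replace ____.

n^4 - 1 = (n^2 - 1)(n^2 + 1), and n^2 - 1 = (n-1)(n+1).
So n(n^4 - 1) = (n - 1)n(n + 1)(n^2 + 1).

(n - 1)n(n + 1)(n^2 + 1)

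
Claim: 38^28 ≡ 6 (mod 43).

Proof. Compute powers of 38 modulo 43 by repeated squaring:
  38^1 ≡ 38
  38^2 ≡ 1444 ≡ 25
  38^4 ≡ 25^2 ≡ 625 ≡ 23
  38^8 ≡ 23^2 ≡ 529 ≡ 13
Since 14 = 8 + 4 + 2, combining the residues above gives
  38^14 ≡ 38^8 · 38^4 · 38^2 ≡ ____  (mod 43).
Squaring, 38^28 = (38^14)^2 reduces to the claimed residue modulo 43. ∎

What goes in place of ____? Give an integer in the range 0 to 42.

38^8 · 38^4 · 38^2 ≡ 13 · 23 · 25 = 7475.
7475 mod 43 = 36, so 38^14 ≡ 36 (mod 43).

36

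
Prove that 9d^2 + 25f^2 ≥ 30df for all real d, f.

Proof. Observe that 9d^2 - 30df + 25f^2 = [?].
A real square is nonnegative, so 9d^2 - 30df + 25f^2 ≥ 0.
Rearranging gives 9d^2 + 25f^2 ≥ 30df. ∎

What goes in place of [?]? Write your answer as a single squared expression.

The leading and trailing coefficients are 3^2 and 5^2, and 30 = 2·3·5, so the trinomial is (3d - 5f)^2.
Hence 9d^2 - 30df + 25f^2 ≥ 0.

(3d - 5f)^2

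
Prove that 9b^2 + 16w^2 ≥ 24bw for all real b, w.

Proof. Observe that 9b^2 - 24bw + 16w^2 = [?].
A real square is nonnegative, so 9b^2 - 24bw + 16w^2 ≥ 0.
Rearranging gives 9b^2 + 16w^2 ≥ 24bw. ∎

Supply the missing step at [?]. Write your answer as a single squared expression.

(3b - 4w)^2

The leading and trailing coefficients are 3^2 and 4^2, and 24 = 2·3·4, so the trinomial is (3b - 4w)^2.
Hence 9b^2 - 24bw + 16w^2 ≥ 0.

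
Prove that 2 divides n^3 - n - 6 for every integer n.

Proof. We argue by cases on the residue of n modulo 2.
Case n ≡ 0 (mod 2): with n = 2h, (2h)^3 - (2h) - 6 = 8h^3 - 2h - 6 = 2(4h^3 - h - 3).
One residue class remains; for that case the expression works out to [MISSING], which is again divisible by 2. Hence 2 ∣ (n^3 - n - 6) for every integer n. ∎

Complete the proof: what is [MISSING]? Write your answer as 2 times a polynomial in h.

The residues treated are {0}, so the missing case is n ≡ 1 (mod 2); write n = 2h+1.
Then (2h+1)^3 - (2h+1) - 6 = 8h^3 + 12h^2 + 4h - 6 = 2(4h^3 + 6h^2 + 2h - 3).

2(4h^3 + 6h^2 + 2h - 3)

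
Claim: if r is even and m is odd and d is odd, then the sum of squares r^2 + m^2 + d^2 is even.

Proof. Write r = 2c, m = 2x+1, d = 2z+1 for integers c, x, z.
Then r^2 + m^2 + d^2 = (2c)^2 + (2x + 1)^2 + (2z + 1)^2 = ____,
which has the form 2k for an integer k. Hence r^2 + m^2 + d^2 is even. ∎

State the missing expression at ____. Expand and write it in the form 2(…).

2(2c^2 + 2x^2 + 2x + 2z^2 + 2z + 1)

(2c)^2 + (2x + 1)^2 + (2z + 1)^2 = 4c^2 + 4x^2 + 4x + 4z^2 + 4z + 2
= 2(2c^2 + 2x^2 + 2x + 2z^2 + 2z + 1).
Since 2c^2 + 2x^2 + 2x + 2z^2 + 2z + 1 is an integer, the sum of squares is of the form 2k for an integer k.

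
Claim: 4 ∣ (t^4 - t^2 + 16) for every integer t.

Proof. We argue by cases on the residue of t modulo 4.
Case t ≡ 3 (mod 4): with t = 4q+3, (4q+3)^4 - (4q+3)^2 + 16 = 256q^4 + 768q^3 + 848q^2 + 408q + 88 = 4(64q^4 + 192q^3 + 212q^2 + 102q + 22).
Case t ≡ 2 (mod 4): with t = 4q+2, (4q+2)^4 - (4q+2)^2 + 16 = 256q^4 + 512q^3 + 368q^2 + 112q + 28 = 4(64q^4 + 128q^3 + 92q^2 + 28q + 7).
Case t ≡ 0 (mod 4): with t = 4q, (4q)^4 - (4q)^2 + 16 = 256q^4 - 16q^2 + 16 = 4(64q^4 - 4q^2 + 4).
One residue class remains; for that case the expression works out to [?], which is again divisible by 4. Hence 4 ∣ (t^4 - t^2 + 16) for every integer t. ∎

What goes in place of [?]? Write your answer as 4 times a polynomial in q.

4(64q^4 + 64q^3 + 20q^2 + 2q + 4)

Only t ≡ 1 (mod 4) is unaccounted for. Put t = 4q+1:
(4q+1)^4 - (4q+1)^2 + 16 expands to 256q^4 + 256q^3 + 80q^2 + 8q + 16,
and factoring out 4 leaves 4(64q^4 + 64q^3 + 20q^2 + 2q + 4).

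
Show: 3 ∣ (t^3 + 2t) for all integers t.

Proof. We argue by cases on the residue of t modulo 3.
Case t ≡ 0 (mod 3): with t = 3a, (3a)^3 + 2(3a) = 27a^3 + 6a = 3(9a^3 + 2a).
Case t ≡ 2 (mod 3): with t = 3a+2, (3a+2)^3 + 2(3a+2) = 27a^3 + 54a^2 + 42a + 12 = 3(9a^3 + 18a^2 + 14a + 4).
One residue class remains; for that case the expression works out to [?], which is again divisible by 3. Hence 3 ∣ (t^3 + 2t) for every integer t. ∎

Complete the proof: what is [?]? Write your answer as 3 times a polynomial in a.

3(9a^3 + 9a^2 + 5a + 1)

The residues treated are {0, 2}, so the missing case is t ≡ 1 (mod 3); write t = 3a+1.
Then (3a+1)^3 + 2(3a+1) = 27a^3 + 27a^2 + 15a + 3 = 3(9a^3 + 9a^2 + 5a + 1).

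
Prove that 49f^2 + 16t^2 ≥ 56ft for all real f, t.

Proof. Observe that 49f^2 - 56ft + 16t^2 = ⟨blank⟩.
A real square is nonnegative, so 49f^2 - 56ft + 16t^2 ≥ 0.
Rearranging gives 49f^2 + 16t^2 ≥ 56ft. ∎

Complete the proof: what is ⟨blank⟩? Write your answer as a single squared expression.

49f^2 - 56ft + 16t^2 is a perfect-square trinomial: the outer terms are (7f)^2 and (4t)^2, and the cross term is -2·7f·4t.
So 49f^2 - 56ft + 16t^2 = (7f - 4t)^2 ≥ 0.

(7f - 4t)^2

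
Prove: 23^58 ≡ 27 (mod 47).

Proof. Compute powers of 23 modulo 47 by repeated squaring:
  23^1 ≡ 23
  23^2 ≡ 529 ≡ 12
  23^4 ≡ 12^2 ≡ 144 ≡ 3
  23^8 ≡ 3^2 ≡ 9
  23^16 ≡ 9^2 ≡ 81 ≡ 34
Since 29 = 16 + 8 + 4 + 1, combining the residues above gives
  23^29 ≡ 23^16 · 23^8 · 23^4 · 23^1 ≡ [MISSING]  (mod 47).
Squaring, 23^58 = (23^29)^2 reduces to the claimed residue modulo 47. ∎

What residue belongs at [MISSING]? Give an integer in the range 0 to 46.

11

23^16 · 23^8 · 23^4 · 23^1 ≡ 34 · 9 · 3 · 23 = 21114.
21114 mod 47 = 11, so 23^29 ≡ 11 (mod 47).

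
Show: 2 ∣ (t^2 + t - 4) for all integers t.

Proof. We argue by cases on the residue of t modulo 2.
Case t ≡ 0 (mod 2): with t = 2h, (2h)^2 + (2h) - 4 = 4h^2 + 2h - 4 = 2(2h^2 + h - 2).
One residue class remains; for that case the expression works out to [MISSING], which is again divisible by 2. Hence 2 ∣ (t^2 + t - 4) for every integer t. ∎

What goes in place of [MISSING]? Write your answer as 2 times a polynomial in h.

2(2h^2 + 3h - 1)

Only t ≡ 1 (mod 2) is unaccounted for. Put t = 2h+1:
(2h+1)^2 + (2h+1) - 4 expands to 4h^2 + 6h - 2,
and factoring out 2 leaves 2(2h^2 + 3h - 1).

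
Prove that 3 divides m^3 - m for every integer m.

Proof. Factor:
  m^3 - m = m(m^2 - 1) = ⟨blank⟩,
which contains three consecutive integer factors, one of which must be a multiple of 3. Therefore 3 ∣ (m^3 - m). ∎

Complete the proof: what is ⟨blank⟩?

(m - 1)m(m + 1)

m(m^2 - 1) = m(m - 1)(m + 1) = (m - 1)m(m + 1).
These three factors are consecutive integers, so their product is divisible by 3.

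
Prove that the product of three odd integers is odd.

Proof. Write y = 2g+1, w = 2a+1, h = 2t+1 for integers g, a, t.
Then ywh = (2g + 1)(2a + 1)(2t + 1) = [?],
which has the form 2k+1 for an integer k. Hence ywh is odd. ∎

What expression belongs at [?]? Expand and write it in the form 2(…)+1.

(2g + 1)(2a + 1)(2t + 1) = 8agt + 4ag + 4at + 2a + 4gt + 2g + 2t + 1
= 2(4agt + 2ag + 2at + a + 2gt + g + t) + 1.
Since 4agt + 2ag + 2at + a + 2gt + g + t is an integer, the product is of the form 2k+1 for an integer k.

2(4agt + 2ag + 2at + a + 2gt + g + t) + 1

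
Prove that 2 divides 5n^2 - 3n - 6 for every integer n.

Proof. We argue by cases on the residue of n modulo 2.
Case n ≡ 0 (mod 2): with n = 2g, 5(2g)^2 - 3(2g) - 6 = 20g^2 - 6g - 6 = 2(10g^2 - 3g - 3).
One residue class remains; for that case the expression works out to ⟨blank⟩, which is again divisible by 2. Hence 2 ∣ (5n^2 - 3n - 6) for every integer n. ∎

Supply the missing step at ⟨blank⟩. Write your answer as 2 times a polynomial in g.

Only n ≡ 1 (mod 2) is unaccounted for. Put n = 2g+1:
5(2g+1)^2 - 3(2g+1) - 6 expands to 20g^2 + 14g - 4,
and factoring out 2 leaves 2(10g^2 + 7g - 2).

2(10g^2 + 7g - 2)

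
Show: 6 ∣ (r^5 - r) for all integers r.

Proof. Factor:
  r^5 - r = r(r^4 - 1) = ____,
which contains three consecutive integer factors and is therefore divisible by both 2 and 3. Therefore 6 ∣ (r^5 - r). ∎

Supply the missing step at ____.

(r - 1)r(r + 1)(r^2 + 1)

r^4 - 1 = (r^2 - 1)(r^2 + 1), and r^2 - 1 = (r-1)(r+1).
So r(r^4 - 1) = (r - 1)r(r + 1)(r^2 + 1).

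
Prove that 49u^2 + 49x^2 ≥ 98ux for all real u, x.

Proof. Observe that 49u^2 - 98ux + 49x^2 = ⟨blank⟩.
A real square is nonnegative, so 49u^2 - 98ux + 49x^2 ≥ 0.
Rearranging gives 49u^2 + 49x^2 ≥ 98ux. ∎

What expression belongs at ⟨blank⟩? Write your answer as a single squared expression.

(7u - 7x)^2

The leading and trailing coefficients are 7^2 and 7^2, and 98 = 2·7·7, so the trinomial is (7u - 7x)^2.
Hence 49u^2 - 98ux + 49x^2 ≥ 0.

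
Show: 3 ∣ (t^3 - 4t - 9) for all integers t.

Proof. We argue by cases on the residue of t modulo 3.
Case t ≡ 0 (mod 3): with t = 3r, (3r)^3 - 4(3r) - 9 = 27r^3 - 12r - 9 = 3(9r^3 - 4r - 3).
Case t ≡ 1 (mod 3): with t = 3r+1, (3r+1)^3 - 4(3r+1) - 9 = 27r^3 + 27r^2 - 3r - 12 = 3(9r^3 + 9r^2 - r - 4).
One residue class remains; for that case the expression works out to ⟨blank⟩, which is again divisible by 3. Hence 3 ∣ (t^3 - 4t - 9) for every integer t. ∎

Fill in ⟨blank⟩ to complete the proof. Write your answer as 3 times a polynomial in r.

Only t ≡ 2 (mod 3) is unaccounted for. Put t = 3r+2:
(3r+2)^3 - 4(3r+2) - 9 expands to 27r^3 + 54r^2 + 24r - 9,
and factoring out 3 leaves 3(9r^3 + 18r^2 + 8r - 3).

3(9r^3 + 18r^2 + 8r - 3)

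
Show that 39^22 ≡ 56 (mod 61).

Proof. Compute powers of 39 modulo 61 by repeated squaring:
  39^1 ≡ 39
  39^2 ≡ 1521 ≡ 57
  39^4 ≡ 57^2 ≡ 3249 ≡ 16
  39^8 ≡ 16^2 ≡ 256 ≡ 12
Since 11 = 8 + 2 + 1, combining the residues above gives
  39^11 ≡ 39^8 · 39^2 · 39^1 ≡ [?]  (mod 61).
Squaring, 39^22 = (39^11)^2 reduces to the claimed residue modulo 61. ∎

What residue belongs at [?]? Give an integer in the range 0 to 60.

Multiply the listed residues: 12 · 57 · 39 = 684 → 26676.
Reducing modulo 61: 26676 = 437·61 + 19, so 39^11 ≡ 19.

19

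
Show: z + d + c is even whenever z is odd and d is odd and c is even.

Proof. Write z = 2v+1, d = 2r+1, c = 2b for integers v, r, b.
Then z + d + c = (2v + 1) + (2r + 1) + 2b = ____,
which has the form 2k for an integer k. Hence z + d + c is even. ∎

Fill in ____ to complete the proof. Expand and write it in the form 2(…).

2(b + r + v + 1)

(2v + 1) + (2r + 1) + 2b = 2b + 2r + 2v + 2
= 2(b + r + v + 1).
Since b + r + v + 1 is an integer, the sum is of the form 2k for an integer k.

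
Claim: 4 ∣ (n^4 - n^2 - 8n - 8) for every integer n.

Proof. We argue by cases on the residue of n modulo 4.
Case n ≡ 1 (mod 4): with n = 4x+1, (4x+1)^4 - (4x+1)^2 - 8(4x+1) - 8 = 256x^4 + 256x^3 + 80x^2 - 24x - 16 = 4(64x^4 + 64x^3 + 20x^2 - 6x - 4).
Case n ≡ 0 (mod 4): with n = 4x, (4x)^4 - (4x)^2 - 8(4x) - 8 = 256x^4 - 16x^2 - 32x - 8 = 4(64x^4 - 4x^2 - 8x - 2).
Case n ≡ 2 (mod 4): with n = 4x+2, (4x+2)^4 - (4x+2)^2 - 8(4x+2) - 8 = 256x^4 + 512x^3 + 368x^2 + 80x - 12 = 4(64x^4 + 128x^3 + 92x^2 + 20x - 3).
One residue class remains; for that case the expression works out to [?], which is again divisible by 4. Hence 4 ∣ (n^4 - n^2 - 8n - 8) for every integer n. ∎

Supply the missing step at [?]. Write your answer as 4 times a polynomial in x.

Only n ≡ 3 (mod 4) is unaccounted for. Put n = 4x+3:
(4x+3)^4 - (4x+3)^2 - 8(4x+3) - 8 expands to 256x^4 + 768x^3 + 848x^2 + 376x + 40,
and factoring out 4 leaves 4(64x^4 + 192x^3 + 212x^2 + 94x + 10).

4(64x^4 + 192x^3 + 212x^2 + 94x + 10)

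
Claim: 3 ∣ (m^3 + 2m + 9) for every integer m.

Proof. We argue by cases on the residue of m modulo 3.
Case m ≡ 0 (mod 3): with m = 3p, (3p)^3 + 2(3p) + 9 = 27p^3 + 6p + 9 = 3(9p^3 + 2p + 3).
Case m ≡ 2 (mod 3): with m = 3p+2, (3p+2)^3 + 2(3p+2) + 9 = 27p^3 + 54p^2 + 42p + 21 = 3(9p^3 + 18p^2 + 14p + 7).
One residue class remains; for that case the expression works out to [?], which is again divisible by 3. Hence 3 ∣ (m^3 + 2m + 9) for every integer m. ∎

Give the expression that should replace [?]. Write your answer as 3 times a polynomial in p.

3(9p^3 + 9p^2 + 5p + 4)

The residues treated are {0, 2}, so the missing case is m ≡ 1 (mod 3); write m = 3p+1.
Then (3p+1)^3 + 2(3p+1) + 9 = 27p^3 + 27p^2 + 15p + 12 = 3(9p^3 + 9p^2 + 5p + 4).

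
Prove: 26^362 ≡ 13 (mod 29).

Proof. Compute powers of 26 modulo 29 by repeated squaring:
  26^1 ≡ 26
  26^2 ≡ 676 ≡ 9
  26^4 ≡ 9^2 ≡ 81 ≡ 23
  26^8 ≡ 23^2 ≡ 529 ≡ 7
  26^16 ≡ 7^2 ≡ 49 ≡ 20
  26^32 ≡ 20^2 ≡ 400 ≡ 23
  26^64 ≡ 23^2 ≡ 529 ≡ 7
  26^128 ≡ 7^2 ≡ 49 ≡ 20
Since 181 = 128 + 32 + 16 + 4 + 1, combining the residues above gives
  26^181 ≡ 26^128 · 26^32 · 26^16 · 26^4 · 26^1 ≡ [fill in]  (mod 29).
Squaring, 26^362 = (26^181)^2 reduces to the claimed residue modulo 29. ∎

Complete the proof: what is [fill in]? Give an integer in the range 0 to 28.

10

26^128 · 26^32 · 26^16 · 26^4 · 26^1 ≡ 20 · 23 · 20 · 23 · 26 = 5501600.
5501600 mod 29 = 10, so 26^181 ≡ 10 (mod 29).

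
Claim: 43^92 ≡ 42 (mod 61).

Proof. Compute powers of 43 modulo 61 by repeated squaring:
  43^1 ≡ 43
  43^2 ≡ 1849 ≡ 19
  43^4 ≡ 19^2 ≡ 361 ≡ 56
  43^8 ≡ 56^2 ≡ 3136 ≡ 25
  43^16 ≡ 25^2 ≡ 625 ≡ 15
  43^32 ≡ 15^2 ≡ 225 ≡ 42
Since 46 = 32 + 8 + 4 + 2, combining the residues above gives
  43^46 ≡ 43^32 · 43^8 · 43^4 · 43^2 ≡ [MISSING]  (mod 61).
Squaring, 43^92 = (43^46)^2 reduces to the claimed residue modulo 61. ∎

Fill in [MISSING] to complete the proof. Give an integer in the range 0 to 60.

46

Multiply the listed residues: 42 · 25 · 56 · 19 = 1050 → 58800 → 1117200.
Reducing modulo 61: 1117200 = 18314·61 + 46, so 43^46 ≡ 46.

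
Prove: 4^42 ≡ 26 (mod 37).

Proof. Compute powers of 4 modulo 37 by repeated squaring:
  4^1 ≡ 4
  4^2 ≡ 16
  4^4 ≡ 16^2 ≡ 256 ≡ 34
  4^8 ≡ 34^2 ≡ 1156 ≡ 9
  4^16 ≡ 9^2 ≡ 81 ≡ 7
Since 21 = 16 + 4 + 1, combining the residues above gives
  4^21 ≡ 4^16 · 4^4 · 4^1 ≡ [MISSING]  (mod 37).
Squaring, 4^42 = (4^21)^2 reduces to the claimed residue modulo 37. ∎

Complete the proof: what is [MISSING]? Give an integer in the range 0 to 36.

27

4^16 · 4^4 · 4^1 ≡ 7 · 34 · 4 = 952.
952 mod 37 = 27, so 4^21 ≡ 27 (mod 37).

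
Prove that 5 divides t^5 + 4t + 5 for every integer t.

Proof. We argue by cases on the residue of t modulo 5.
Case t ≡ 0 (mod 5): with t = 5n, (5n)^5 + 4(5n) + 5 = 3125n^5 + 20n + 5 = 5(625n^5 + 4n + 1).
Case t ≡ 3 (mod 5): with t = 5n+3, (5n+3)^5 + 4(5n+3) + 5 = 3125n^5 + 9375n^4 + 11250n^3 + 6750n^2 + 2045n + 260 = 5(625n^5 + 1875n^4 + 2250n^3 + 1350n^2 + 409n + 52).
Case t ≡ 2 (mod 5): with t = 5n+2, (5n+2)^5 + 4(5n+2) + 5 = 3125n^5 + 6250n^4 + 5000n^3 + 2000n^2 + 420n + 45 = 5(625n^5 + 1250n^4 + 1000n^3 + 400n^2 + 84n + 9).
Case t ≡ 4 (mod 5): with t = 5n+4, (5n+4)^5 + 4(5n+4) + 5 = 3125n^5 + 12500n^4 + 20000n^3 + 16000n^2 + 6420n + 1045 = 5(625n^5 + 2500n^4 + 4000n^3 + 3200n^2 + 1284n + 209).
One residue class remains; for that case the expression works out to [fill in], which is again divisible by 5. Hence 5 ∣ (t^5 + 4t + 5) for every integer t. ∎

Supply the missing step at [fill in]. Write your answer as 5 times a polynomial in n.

5(625n^5 + 625n^4 + 250n^3 + 50n^2 + 9n + 2)

The residues treated are {0, 3, 2, 4}, so the missing case is t ≡ 1 (mod 5); write t = 5n+1.
Then (5n+1)^5 + 4(5n+1) + 5 = 3125n^5 + 3125n^4 + 1250n^3 + 250n^2 + 45n + 10 = 5(625n^5 + 625n^4 + 250n^3 + 50n^2 + 9n + 2).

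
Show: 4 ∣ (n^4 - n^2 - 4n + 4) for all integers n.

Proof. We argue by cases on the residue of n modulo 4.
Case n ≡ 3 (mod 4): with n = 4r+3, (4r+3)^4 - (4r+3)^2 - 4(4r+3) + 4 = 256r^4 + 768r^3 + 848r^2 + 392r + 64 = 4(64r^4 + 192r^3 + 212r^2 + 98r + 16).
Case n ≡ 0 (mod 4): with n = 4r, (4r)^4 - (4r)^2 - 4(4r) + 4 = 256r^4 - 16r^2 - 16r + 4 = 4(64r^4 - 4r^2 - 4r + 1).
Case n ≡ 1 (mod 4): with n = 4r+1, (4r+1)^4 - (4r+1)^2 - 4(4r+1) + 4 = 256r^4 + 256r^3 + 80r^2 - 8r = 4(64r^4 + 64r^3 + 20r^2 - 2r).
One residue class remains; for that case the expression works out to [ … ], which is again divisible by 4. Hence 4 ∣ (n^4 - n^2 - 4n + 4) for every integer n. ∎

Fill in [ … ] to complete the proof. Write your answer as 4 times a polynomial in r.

The residues treated are {3, 0, 1}, so the missing case is n ≡ 2 (mod 4); write n = 4r+2.
Then (4r+2)^4 - (4r+2)^2 - 4(4r+2) + 4 = 256r^4 + 512r^3 + 368r^2 + 96r + 8 = 4(64r^4 + 128r^3 + 92r^2 + 24r + 2).

4(64r^4 + 128r^3 + 92r^2 + 24r + 2)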